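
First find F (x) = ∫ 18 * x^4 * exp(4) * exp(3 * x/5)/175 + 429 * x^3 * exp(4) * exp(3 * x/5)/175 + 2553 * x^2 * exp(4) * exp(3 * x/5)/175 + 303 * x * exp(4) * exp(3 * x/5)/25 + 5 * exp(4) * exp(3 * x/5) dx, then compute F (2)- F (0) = -28*exp(4) + 2418*exp(26/5)/35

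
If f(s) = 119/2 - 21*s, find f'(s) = -21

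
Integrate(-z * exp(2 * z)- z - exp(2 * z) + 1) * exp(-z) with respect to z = -z*exp(z) + z*exp(-z) + C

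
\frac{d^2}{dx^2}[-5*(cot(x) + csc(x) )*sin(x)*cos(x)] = 5*cos(x) + 10*cos(2*x)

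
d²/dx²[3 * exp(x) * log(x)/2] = (3*x^2*exp(x)*log(x) + 6*x*exp(x) - 3*exp(x))/(2*x^2)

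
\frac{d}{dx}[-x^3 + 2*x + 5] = 2 - 3*x^2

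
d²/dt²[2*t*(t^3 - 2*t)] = 24*t^2 - 8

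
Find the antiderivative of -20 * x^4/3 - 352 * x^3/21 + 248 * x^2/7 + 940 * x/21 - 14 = -4*x^5/3 - 88*x^4/21 + 248*x^3/21 + 470*x^2/21 - 14*x + C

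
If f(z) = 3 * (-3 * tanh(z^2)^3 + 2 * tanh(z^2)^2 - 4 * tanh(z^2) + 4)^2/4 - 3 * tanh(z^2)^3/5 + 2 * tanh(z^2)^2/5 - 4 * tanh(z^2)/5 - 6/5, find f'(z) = -z*(81*tanh(z^2)^7 - 90*tanh(z^2)^6 + 87*tanh(z^2)^5 - 468*tanh(z^2)^4/5 - 352*tanh(z^2)^3/5 + 134*tanh(z^2)^2 - 488*tanh(z^2)/5 + 248/5)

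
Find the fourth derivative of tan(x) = 24*tan(x)^5 + 40*tan(x)^3 + 16*tan(x)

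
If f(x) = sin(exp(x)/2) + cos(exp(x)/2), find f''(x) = sqrt(2)*(-exp(x)*sin((2*exp(x) + pi)/4) + 2*cos((2*exp(x) + pi)/4))*exp(x)/4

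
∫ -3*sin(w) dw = 3*cos(w) + C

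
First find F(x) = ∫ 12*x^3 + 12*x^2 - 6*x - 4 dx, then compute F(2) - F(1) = 60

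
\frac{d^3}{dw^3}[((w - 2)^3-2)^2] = 120*w^3 - 720*w^2 + 1440*w - 984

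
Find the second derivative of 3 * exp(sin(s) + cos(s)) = 3*(-sin(2*s) - sqrt(2)*sin(s + pi/4) + 1)*exp(sin(s))*exp(cos(s))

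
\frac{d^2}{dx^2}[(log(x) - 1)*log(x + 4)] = (-x^2*log(x) - x^2*log(x + 4) + 3*x^2 - 8*x*log(x + 4) + 8*x - 16*log(x + 4))/(x^4 + 8*x^3 + 16*x^2)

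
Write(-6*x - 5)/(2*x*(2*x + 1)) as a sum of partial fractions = 2/(2*x + 1) - 5/(2*x)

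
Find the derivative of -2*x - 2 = -2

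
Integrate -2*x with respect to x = -x^2 + C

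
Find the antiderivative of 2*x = x^2 + C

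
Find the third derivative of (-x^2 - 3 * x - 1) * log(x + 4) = (-2*x^2 - 21*x - 62)/(x^3 + 12*x^2 + 48*x + 64)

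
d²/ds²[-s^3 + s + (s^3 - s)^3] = 72*s^7 - 126*s^5 + 60*s^3 - 12*s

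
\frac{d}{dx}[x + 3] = 1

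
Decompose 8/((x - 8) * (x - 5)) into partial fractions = -8/(3*(x - 5)) + 8/(3*(x - 8))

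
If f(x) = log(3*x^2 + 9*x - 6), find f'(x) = (2*x + 3)/(x^2 + 3*x - 2)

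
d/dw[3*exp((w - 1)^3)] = 9*w^2*exp(w^3 - 3*w^2 + 3*w - 1) - 18*w*exp(w^3 - 3*w^2 + 3*w - 1) + 9*exp(w^3 - 3*w^2 + 3*w - 1)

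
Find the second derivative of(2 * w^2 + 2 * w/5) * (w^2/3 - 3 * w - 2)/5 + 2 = 8*w^2/5 - 176*w/25 - 52/25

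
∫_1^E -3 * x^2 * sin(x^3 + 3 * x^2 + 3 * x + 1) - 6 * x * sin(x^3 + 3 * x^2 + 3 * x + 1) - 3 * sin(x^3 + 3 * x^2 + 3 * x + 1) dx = -cos(8) + cos((1 + E)^3)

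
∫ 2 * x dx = x^2 + C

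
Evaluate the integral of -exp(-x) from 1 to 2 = -exp(-1) + exp(-2)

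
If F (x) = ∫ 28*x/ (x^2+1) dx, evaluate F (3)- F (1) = -14*log(2) + 14*log(10)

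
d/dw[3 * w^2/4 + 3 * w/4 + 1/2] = 3*w/2 + 3/4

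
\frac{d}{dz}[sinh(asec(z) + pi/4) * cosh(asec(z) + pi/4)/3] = cosh(2*asec(z) + pi/2)/(3*z^2*sqrt(1 - 1/z^2))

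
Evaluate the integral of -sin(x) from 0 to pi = -2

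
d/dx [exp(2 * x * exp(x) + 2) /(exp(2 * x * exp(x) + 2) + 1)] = (2*x*exp(2*x*exp(x) + x + 2) + 2*exp(2*x*exp(x) + x + 2))/(exp(4)*exp(4*x*exp(x)) + 2*exp(2)*exp(2*x*exp(x)) + 1)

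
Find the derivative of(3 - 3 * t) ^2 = 18*t - 18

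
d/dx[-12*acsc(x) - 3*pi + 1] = 12/(x^2*sqrt(1 - 1/x^2))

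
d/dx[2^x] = 2^x*log(2)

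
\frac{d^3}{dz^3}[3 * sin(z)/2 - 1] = -3*cos(z)/2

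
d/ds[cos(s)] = -sin(s)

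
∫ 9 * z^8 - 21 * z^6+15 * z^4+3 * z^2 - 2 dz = z^9 - 3*z^7 + 3*z^5 + z^3 - 2*z + C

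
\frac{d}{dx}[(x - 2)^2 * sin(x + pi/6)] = x^2*cos(x + pi/6) + 2*x*sin(x + pi/6) - 4*x*cos(x + pi/6) - 4*sin(x + pi/6) + 4*cos(x + pi/6)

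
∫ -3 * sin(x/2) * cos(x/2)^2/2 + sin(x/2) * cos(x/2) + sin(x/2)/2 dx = (1 - cos(x/2))*sin(x/2)^2 + C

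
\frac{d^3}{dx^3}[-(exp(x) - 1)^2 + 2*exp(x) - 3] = -8*exp(2*x) + 4*exp(x)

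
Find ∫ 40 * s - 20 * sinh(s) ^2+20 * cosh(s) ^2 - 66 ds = 20*s^2 - 46*s + C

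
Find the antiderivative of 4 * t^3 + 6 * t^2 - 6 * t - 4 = t^4 + 2*t^3 - 3*t^2 - 4*t + C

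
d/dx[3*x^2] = 6*x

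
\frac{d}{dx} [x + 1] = 1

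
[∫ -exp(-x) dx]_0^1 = -1 + exp(-1)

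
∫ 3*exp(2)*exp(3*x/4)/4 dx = exp(3*x/4 + 2) + C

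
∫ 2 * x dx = x^2 + C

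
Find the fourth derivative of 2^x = 2^x*log(2)^4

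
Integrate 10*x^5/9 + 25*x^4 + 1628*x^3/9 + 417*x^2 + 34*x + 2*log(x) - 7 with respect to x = x*(5*x^2*(x + 9)^3 + 6*x*(x + 9)^2 - 27*x + 54*log(x) - 243)/27 + C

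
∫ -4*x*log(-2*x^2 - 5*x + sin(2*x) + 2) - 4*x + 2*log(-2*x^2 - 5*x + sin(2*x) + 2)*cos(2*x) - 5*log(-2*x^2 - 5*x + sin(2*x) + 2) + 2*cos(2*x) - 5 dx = (-2*x^2 - 5*x + sin(2*x) + 2)*log(-2*x^2 - 5*x + sin(2*x) + 2) + C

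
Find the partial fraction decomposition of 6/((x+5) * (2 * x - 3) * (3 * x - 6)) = -8/(13*(2*x - 3)) + 2/(91*(x + 5)) + 2/(7*(x - 2))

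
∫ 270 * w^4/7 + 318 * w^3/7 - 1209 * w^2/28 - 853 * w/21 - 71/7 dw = 54*w^5/7 + 159*w^4/14 - 403*w^3/28 - 853*w^2/42 - 71*w/7 + C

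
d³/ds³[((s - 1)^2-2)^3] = 120*s^3 - 360*s^2 + 216*s + 24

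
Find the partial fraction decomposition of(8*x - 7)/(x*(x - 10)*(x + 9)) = -79/(171*(x + 9)) + 73/(190*(x - 10)) + 7/(90*x)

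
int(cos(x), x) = sin(x) + C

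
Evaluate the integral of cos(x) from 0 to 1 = sin(1)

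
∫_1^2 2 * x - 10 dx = -7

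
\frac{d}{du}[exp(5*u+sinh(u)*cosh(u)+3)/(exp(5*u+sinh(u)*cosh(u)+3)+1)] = (cosh(2*u) + 5)*exp(3)*exp(5*u)*exp(sinh(2*u)/2)/(exp(3)*exp(5*u)*exp(sinh(2*u)/2) + 1)^2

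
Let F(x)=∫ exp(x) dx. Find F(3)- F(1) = -E + exp(3)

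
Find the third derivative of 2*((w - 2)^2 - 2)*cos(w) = 2*w^2*sin(w) - 8*w*sin(w) - 12*w*cos(w) - 8*sin(w) + 24*cos(w)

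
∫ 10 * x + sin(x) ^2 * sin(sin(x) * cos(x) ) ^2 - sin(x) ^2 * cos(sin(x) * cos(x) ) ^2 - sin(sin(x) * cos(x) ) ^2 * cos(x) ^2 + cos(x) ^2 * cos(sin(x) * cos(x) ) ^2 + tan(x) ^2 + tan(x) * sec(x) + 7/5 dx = 5*x^2 + 2*x/5 + sin(sin(2*x))/2 + tan(x) + sec(x) + C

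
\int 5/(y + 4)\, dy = 5*log(y + 4) + C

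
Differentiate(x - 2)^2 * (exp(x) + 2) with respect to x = x^2*exp(x) - 2*x*exp(x) + 4*x - 8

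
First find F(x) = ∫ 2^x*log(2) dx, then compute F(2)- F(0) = 3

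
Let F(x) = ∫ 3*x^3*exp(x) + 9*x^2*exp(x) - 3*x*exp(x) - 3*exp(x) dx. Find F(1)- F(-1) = 0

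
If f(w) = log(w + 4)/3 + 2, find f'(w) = 1/(3*w + 12)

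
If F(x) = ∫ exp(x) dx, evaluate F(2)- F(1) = -E + exp(2)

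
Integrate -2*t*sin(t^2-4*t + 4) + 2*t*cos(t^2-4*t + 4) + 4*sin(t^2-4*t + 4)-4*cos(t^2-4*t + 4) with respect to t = sin((t - 2)^2) + cos((t - 2)^2) + C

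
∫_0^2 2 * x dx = 4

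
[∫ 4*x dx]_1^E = -2 + 2*exp(2)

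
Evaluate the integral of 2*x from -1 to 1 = 0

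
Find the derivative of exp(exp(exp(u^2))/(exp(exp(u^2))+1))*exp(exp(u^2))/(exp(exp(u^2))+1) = (2*u*exp(u^2 + exp(u^2) + exp(exp(u^2))/(exp(exp(u^2)) + 1)) + 4*u*exp(u^2 + 2*exp(u^2) + exp(exp(u^2))/(exp(exp(u^2)) + 1)))/(exp(3*exp(u^2)) + 3*exp(2*exp(u^2)) + 3*exp(exp(u^2)) + 1)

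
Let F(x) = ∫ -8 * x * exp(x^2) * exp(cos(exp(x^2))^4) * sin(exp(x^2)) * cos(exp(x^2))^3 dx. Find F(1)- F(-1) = 0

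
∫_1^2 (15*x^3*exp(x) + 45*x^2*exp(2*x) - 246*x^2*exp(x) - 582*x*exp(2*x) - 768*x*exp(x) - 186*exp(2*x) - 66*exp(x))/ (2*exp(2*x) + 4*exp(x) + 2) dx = -648*exp(2)/(1 + exp(2)) + 171*E/(1 + E)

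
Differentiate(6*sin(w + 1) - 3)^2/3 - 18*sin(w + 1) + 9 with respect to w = 12*sin(2*w + 2) - 30*cos(w + 1)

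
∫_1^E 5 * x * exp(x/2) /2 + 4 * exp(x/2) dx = -3*exp(1/2) + (-2 + 5*E)*exp(E/2)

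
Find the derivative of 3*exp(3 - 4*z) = -12*exp(3 - 4*z)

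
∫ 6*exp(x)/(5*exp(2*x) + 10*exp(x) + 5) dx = 2*(-exp(x) - 4)/(5*(exp(x) + 1)) + C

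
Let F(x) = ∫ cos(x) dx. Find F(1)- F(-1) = 2*sin(1)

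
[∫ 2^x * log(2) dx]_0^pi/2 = -1 + 2^(pi/2)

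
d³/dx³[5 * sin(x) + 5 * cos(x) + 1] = 5*sin(x) - 5*cos(x)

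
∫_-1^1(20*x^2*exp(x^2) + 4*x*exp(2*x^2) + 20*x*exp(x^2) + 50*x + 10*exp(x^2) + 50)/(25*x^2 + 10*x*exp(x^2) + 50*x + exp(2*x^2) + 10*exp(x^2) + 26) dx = -log(1 + exp(2)) + log(1 + (E + 10)^2)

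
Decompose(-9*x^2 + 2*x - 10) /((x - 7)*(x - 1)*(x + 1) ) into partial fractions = -21/(16*(x + 1)) + 17/(12*(x - 1)) - 437/(48*(x - 7))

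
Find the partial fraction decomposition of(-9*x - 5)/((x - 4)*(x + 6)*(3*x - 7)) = 234/(125*(3*x - 7)) + 49/(250*(x + 6)) - 41/(50*(x - 4))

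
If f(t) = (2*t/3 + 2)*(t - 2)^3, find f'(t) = 8*t^3/3 - 6*t^2 - 8*t + 56/3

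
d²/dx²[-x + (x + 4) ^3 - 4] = 6*x + 24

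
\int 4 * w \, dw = 2*w^2 + C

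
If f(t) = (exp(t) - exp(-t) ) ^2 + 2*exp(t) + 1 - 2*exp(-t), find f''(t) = (4*exp(4*t) + 2*exp(3*t) - 2*exp(t) + 4)*exp(-2*t)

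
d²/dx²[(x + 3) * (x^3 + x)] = 12*x^2 + 18*x + 2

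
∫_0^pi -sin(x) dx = -2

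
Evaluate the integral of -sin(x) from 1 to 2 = -cos(1) + cos(2)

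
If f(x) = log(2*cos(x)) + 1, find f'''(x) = -2*sin(x)/cos(x)^3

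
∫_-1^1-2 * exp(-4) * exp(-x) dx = -2*exp(-3) + 2*exp(-5)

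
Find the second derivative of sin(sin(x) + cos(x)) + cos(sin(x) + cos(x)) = 2*sqrt(2)*sin(x)*sin(sqrt(2)*sin(x + pi/4) + pi/4)*cos(x) - 2*sin(x + pi/4)*cos(sqrt(2)*sin(x + pi/4) + pi/4) - sqrt(2)*sin(sqrt(2)*sin(x + pi/4) + pi/4)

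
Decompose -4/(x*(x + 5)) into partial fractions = 4/(5*(x + 5)) - 4/(5*x)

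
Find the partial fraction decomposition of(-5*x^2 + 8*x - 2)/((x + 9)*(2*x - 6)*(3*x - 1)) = -1/(448*(3*x - 1)) - 479/(672*(x + 9)) - 23/(192*(x - 3))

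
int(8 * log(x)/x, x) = 4*log(x)^2 + C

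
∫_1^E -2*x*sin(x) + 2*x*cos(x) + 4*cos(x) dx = (2 + 2*E)*(cos(E) + sin(E)) - 4*sin(1) - 4*cos(1)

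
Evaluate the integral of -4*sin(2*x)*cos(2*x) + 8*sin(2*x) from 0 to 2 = -1 + (-2 + cos(4))^2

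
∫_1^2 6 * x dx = 9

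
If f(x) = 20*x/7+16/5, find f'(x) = 20/7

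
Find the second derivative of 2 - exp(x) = -exp(x)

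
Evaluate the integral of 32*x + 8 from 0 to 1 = 24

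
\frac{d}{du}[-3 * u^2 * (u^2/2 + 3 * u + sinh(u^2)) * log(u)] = -3*u*(2*u^2*log(u)*cosh(u^2) + 2*u^2*log(u) + u^2/2 + 9*u*log(u) + 3*u + 2*log(u)*sinh(u^2) + sinh(u^2))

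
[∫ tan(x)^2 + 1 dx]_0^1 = tan(1)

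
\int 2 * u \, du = u^2 + C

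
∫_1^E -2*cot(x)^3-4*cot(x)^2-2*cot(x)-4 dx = -(cot(1) + 2)^2 + (cot(E) + 2)^2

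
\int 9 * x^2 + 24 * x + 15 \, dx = 3*x^3 + 12*x^2 + 15*x + C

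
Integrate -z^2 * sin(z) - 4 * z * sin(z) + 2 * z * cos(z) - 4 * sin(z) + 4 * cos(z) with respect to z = (z + 2)^2*cos(z) + C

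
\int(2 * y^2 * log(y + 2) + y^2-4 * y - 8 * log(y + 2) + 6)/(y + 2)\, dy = ((y - 2)^2 + 2)*log(y + 2) + C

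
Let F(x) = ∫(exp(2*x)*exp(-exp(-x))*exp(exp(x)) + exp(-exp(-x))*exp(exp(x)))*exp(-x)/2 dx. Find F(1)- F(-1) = -exp(-E + exp(-1))/2 + exp(E - exp(-1))/2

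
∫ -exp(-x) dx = exp(-x) + C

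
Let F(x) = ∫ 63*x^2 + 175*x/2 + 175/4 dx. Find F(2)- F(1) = 322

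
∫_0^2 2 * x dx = 4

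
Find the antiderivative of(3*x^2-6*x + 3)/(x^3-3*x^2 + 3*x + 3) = log((x - 1)^3 + 4) + C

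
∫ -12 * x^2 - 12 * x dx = -4*x^3 - 6*x^2 + C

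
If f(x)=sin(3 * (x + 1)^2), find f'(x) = 6*(x + 1)*cos(3*(x^2 + 2*x + 1))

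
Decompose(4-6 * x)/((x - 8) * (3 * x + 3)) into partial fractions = -10/(27*(x + 1)) - 44/(27*(x - 8))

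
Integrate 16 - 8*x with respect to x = -4*x^2 + 16*x + C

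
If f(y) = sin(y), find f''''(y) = sin(y)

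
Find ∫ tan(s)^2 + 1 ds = tan(s) + C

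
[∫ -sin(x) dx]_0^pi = -2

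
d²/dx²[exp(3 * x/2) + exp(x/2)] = 9*exp(3*x/2)/4 + exp(x/2)/4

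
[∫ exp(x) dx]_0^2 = -1 + exp(2)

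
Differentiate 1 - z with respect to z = -1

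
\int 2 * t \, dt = t^2 + C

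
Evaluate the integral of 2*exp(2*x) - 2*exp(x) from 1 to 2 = -(-1 + E)^2 + (-1 + exp(2))^2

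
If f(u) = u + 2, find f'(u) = 1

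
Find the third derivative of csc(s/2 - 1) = -3*cot(s/2 - 1)^3*csc(s/2 - 1)/4 - 5*cot(s/2 - 1)*csc(s/2 - 1)/8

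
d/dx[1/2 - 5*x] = -5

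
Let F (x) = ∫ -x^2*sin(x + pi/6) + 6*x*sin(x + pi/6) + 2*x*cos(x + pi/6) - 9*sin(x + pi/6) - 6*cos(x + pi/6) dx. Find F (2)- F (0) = -9*sqrt(3)/2 + cos(pi/6 + 2)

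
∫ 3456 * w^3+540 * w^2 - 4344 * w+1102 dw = 864*w^4 + 180*w^3 - 2172*w^2 + 1102*w + C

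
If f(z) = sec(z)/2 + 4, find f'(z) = tan(z)*sec(z)/2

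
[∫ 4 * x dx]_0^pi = 2*pi^2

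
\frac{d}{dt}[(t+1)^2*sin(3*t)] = 3*t^2*cos(3*t) + 2*t*sin(3*t) + 6*t*cos(3*t) + 2*sin(3*t) + 3*cos(3*t)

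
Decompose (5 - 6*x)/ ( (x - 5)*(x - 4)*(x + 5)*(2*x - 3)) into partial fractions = -32/(455*(2*x - 3)) - 7/(234*(x + 5)) + 19/(45*(x - 4)) - 5/(14*(x - 5))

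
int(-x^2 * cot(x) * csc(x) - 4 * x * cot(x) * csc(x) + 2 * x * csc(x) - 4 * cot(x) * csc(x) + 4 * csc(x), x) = (x + 2)^2*csc(x) + C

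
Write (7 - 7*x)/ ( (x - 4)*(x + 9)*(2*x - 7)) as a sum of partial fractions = 14/(5*(2*x - 7)) + 14/(65*(x + 9)) - 21/(13*(x - 4))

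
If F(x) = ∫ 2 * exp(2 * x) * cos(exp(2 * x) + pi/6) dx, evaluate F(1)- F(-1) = -sin(exp(-2) + pi/6) + sin(pi/6 + exp(2))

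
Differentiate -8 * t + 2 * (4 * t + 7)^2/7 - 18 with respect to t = 64*t/7 + 8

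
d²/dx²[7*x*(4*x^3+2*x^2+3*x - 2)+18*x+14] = 336*x^2 + 84*x + 42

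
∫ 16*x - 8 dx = 8*x^2 - 8*x + C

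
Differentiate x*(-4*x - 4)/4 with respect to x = -2*x - 1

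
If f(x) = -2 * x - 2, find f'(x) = -2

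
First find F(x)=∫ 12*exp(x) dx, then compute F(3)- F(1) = -12*E + 12*exp(3)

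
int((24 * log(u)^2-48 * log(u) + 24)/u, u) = 8*(log(u) - 1)^3 + C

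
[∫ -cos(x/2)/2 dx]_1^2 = -sin(1) + sin(1/2)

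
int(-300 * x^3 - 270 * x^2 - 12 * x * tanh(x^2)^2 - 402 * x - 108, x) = -75*x^4 - 90*x^3 - 207*x^2 - 108*x + 6*tanh(x^2) + C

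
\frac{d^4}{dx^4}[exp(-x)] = exp(-x)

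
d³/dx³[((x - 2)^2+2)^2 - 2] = 24*x - 48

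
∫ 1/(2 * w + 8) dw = log(w + 4)/2 + C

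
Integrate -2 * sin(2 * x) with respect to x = cos(2*x) + C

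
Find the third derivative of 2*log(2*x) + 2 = 4/x^3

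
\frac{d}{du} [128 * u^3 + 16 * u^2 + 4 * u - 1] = 384*u^2 + 32*u + 4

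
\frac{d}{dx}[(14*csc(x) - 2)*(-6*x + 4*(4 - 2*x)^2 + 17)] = -224*x^2*cot(x)*csc(x) + 980*x*cot(x)*csc(x) + 448*x*csc(x) - 64*x - 1134*cot(x)*csc(x) - 980*csc(x) + 140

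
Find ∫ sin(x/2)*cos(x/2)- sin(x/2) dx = (2 - cos(x/2))*cos(x/2) + C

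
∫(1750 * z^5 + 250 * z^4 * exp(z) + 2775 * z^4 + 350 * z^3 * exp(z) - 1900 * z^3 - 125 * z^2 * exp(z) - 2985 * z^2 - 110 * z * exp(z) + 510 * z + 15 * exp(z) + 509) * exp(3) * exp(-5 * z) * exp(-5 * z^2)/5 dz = -(5*z^2 + 5*z - 3)*(35*z^2 + 5*z*exp(z) + 3*z - 25)*exp(-5*z^2 - 5*z + 3)/5 + C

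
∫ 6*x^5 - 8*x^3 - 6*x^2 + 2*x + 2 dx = x^6 - 2*x^4 - 2*x^3 + x^2 + 2*x + C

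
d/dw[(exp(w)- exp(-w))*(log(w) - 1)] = (w*exp(2*w)*log(w) - w*exp(2*w) + w*log(w) - w + exp(2*w) - 1)*exp(-w)/w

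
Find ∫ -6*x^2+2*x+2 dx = -2*x^3 + x^2 + 2*x + C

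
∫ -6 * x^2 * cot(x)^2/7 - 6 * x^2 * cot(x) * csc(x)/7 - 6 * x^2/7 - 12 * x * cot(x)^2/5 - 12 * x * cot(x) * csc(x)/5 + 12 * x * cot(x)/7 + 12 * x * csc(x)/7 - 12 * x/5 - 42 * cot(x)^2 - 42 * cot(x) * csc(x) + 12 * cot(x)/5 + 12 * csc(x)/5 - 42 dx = (cot(x) + csc(x))*(6*x^2/7 + 12*x/5 + 42) + C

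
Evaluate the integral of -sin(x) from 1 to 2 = -cos(1) + cos(2)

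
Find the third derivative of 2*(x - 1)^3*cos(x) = 2*x^3*sin(x) - 6*x^2*sin(x) - 18*x^2*cos(x) - 30*x*sin(x) + 36*x*cos(x) + 34*sin(x) - 6*cos(x)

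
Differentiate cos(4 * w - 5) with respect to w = -4*sin(4*w - 5)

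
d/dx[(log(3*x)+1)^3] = (3*log(x)^2 + 6*log(x) + 6*log(3)*log(x) + 3 + 3*log(3)^2 + 6*log(3))/x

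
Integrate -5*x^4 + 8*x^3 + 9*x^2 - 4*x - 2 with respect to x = -x^5 + 2*x^4 + 3*x^3 - 2*x^2 - 2*x + C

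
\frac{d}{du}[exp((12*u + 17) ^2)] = 288*u*exp(144*u^2 + 408*u + 289) + 408*exp(144*u^2 + 408*u + 289)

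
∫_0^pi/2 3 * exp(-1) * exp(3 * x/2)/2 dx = -exp(-1) + exp(-1 + 3*pi/4)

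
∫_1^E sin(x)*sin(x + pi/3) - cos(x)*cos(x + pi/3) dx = -sin(pi/3 + 2*E)/2 + sin(pi/3 + 2)/2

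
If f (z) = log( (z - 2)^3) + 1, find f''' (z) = 6/(z^3 - 6*z^2 + 12*z - 8)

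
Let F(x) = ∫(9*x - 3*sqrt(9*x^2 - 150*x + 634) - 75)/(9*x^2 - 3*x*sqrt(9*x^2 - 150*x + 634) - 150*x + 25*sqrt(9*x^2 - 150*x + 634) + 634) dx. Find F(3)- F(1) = -log(22/3 + sqrt(493)/3) + log(16/3 + sqrt(265)/3)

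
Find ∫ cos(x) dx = sin(x) + C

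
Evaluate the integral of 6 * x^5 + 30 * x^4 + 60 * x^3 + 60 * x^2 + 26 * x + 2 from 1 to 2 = 655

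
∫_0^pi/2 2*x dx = pi^2/4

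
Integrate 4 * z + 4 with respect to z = 2*z^2 + 4*z + C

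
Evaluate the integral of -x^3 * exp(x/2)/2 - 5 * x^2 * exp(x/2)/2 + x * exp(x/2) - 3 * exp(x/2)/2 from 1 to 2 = -7*E + exp(1/2)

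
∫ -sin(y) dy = cos(y) + C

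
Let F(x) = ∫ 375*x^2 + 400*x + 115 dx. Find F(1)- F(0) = 440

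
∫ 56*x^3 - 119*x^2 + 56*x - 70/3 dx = 14*x^4 - 119*x^3/3 + 28*x^2 - 70*x/3 + C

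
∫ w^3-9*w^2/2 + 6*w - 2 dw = w^4/4 - 3*w^3/2 + 3*w^2 - 2*w + C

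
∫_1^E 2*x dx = -1 + exp(2)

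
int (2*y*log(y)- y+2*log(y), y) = y*(y + 2)*(log(y) - 1) + C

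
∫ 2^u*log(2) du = 2^u + C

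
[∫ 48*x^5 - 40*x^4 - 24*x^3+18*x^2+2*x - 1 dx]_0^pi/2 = -3*pi^3/4 - 2 + 3*pi/2 + 3*pi^2/4 + 2*(-pi^2/4 - pi/2 + 1 + pi^3/4)^2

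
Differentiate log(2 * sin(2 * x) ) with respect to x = 2/tan(2*x)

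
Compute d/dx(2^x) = 2^x*log(2)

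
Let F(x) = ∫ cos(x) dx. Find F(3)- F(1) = -sin(1) + sin(3)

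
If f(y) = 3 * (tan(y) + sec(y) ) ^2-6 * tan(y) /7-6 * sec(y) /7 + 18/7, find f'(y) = 6*(sin(y)^2/cos(y) - sin(y)/7 + 2*sin(y)/cos(y) - 1/7 + 1/cos(y))/cos(y)^2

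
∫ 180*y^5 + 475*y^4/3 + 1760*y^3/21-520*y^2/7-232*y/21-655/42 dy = 30*y^6 + 95*y^5/3 + 440*y^4/21 - 520*y^3/21 - 116*y^2/21 - 655*y/42 + C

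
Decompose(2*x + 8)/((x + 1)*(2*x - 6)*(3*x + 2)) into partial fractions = -30/(11*(3*x + 2)) + 3/(4*(x + 1)) + 7/(44*(x - 3))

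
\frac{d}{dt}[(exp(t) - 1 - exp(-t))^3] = (3*exp(6*t) - 6*exp(5*t) + 6*exp(t) + 3)*exp(-3*t)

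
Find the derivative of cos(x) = -sin(x)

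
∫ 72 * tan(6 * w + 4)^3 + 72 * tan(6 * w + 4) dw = 6*tan(6*w + 4)^2 + C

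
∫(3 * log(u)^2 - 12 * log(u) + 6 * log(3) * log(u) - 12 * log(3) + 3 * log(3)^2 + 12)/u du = (log(3*u) - 2)^3 + C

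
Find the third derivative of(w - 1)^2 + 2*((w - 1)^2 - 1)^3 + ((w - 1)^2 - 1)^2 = 240*w^3 - 720*w^2 + 600*w - 120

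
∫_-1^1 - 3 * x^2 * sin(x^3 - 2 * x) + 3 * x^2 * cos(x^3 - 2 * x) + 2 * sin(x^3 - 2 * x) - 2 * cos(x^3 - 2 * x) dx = -2*sin(1)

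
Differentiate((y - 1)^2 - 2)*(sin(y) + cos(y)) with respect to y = sqrt(2)*y^2*cos(y + pi/4) + 4*y*sin(y) - sin(y) - 3*cos(y)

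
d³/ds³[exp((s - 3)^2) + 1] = 8*s^3*exp(s^2 - 6*s + 9) - 72*s^2*exp(s^2 - 6*s + 9) + 228*s*exp(s^2 - 6*s + 9) - 252*exp(s^2 - 6*s + 9)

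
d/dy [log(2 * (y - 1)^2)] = 2/(y - 1)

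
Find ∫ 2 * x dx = x^2 + C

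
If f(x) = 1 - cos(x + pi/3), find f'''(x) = -sin(x + pi/3)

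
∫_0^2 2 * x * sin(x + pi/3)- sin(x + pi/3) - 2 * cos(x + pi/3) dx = -1/2 - 3*cos(pi/3 + 2)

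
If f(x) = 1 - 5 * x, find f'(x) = -5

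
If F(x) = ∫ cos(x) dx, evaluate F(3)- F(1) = -sin(1) + sin(3)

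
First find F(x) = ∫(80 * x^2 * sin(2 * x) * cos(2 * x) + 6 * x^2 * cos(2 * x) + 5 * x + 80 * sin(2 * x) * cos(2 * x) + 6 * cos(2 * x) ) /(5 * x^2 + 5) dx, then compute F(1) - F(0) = log(2)/2 + 3*sin(2)/5 + 4*sin(2)^2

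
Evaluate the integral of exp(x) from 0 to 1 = -1 + E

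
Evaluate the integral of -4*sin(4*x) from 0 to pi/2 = 0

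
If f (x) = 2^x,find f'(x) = 2^x*log(2)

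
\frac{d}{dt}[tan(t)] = cos(t)^(-2)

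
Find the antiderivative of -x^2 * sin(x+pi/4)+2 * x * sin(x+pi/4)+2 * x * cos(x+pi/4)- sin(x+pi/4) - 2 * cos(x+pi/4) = (x - 1)^2*cos(x + pi/4) + C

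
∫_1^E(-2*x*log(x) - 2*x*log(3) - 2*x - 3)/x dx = (-2*E - 3)*log(3*E) + 5*log(3)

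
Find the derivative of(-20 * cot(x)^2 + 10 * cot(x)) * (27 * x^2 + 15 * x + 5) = 1080*x^2*cot(x)^3 - 270*x^2*cot(x)^2 + 1080*x^2*cot(x) - 270*x^2 + 600*x*cot(x)^3 - 1230*x*cot(x)^2 + 1140*x*cot(x) - 150*x + 200*cot(x)^3 - 350*cot(x)^2 + 350*cot(x) - 50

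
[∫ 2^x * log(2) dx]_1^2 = 2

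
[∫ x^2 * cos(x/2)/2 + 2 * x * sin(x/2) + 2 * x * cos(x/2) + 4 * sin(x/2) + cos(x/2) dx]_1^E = -7*sin(1/2) + (-2 + (2 + E)^2)*sin(E/2)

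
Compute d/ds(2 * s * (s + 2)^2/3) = 2*s^2 + 16*s/3 + 8/3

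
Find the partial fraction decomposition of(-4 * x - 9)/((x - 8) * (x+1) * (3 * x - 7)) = 33/(34*(3*x - 7)) - 1/(18*(x + 1)) - 41/(153*(x - 8))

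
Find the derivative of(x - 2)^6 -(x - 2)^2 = 6*x^5 - 60*x^4 + 240*x^3 - 480*x^2 + 478*x - 188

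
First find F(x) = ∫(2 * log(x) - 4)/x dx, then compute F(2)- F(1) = -4 + (-2 + log(2))^2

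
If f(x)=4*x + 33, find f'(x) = 4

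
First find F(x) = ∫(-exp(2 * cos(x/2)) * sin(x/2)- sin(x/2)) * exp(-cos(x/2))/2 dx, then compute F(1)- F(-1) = 0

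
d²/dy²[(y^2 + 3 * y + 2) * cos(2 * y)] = -4*y^2*cos(2*y) - 8*y*sin(2*y) - 12*y*cos(2*y) - 12*sin(2*y) - 6*cos(2*y)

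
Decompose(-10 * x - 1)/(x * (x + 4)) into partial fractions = -39/(4*(x + 4)) - 1/(4*x)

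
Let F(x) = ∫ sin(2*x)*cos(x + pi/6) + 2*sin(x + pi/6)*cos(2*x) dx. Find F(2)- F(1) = -sin(2)*sin(pi/6 + 1) + sin(4)*sin(pi/6 + 2)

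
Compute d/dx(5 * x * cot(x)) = -5*x/sin(x)^2 + 5/tan(x)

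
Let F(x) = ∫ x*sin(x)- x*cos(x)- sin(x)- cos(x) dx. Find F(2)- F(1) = -2*sin(2) + cos(1) - 2*cos(2) + sin(1)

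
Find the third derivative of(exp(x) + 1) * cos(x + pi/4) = -2*sqrt(2)*exp(x)*cos(x) + sin(x + pi/4)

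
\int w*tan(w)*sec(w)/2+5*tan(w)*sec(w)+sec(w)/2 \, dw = (w/2 + 5)*sec(w) + C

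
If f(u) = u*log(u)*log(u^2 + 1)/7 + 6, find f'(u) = (u^2*log(u)*log(u^2 + 1) + 2*u^2*log(u) + u^2*log(u^2 + 1) + log(u)*log(u^2 + 1) + log(u^2 + 1))/(7*u^2 + 7)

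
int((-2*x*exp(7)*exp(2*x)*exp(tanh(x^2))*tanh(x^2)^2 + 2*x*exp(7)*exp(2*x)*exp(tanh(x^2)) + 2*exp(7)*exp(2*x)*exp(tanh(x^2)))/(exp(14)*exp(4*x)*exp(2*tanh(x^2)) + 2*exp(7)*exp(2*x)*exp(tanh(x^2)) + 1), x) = exp(2*x + tanh(x^2) + 7)/(exp(2*x + tanh(x^2) + 7) + 1) + C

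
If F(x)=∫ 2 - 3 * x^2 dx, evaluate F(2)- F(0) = -4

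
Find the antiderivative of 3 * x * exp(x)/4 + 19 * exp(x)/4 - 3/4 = (3*x + 16)*(exp(x) - 1)/4 + C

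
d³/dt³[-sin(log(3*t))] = -(3*sin(log(t) + log(3)) + cos(log(t) + log(3)))/t^3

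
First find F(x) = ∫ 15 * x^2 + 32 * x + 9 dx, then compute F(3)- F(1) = 276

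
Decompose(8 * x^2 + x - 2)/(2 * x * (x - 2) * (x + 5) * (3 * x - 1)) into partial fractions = 21/(160*(3*x - 1)) - 193/(1120*(x + 5)) + 8/(35*(x - 2)) - 1/(10*x)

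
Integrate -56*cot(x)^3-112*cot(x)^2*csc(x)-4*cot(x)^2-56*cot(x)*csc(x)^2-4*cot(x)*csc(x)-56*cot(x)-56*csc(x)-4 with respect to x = 28*(cot(x) + csc(x))^2 + 4*cot(x) + 4*csc(x) + C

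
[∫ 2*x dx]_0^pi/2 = pi^2/4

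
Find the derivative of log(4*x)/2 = 1/(2*x)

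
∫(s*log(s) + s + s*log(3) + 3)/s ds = (s + 3)*log(3*s) + C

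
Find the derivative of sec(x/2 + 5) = tan(x/2 + 5)*sec(x/2 + 5)/2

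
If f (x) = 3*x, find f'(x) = 3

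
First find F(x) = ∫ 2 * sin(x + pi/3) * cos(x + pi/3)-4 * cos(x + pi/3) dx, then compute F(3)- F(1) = -(-2 + sin(1 + pi/3))^2 + (-2 + sin(pi/3 + 3))^2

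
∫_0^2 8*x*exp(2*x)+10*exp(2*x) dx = -3 + 11*exp(4)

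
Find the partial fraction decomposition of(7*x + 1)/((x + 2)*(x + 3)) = 20/(x + 3) - 13/(x + 2)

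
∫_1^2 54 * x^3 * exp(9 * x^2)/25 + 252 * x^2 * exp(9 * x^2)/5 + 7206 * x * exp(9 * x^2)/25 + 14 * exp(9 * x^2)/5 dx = -473*exp(9)/25 + 552*exp(36)/25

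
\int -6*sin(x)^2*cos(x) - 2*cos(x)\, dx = 2*(cos(x)^2 - 2)*sin(x) + C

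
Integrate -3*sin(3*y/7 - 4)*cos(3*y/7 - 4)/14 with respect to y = cos(6*y/7 - 8)/8 + C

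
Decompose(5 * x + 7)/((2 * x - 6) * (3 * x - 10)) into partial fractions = 71/(2*(3*x - 10)) - 11/(x - 3)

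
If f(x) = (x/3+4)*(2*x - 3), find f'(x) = 4*x/3 + 7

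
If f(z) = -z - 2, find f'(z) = -1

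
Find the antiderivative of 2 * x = x^2 + C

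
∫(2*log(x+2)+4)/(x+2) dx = (log(x + 2) + 2)^2 + C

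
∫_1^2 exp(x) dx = -E + exp(2)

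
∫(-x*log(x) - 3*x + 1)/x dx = -(x - 1)*(log(x) + 2) + C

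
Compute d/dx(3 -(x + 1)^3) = -3*x^2 - 6*x - 3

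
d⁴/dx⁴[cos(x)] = cos(x)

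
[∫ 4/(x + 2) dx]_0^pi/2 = -4*log(2) + 4*log(pi/2 + 2)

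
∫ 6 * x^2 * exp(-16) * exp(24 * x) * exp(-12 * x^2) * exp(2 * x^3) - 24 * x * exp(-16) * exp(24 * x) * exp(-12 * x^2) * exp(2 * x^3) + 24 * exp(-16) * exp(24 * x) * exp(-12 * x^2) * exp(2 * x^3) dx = exp(2*(x - 2)^3) + C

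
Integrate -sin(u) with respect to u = cos(u) + C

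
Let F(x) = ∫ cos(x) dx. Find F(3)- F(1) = -sin(1) + sin(3)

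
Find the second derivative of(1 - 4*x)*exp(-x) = (9 - 4*x)*exp(-x)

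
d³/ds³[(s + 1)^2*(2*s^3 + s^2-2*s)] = 120*s^2 + 120*s + 12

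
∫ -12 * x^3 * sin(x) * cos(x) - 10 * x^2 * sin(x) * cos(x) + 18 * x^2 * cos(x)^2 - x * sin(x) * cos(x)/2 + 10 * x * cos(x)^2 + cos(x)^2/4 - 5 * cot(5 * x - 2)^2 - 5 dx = x*(24*x^2 + 20*x + 1)*cos(x)^2/4 + cot(5*x - 2) + C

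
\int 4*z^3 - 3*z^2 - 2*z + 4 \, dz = z^4 - z^3 - z^2 + 4*z + C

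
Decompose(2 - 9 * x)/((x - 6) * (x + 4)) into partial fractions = -19/(5*(x + 4)) - 26/(5*(x - 6))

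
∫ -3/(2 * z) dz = -3*log(z)/2 + C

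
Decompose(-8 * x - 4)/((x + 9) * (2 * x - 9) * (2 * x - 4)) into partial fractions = -16/(27*(2*x - 9)) + 34/(297*(x + 9)) + 2/(11*(x - 2))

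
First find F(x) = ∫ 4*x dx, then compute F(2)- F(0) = 8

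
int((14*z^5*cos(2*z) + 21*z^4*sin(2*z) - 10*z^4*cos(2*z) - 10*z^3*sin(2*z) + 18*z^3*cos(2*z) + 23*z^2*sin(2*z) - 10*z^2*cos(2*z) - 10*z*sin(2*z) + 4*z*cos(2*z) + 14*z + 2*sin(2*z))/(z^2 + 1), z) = z*(7*z^2 - 5*z + 2)*sin(2*z) + 7*log(z^2 + 1) + C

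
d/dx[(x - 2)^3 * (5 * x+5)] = 20*x^3 - 75*x^2 + 60*x + 20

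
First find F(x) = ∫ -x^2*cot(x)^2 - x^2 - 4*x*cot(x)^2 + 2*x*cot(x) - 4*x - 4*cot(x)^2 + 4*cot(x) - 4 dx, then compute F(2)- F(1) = 16*cot(2) - 9*cot(1)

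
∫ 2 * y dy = y^2 + C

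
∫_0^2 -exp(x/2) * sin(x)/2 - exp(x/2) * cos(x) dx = -E*sin(2)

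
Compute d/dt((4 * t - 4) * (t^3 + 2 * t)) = 16*t^3 - 12*t^2 + 16*t - 8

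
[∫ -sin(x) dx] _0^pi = -2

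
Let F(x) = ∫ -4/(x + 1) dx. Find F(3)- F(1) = -4*log(2)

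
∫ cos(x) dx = sin(x) + C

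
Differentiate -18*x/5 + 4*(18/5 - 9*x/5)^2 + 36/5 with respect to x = 648*x/25 - 1386/25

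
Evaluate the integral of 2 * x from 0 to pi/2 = pi^2/4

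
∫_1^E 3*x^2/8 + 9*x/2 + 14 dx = -347/8 + E/2 + (E/2 + 3)^3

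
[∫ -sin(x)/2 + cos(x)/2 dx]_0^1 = -1/2 + cos(1)/2 + sin(1)/2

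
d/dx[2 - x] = -1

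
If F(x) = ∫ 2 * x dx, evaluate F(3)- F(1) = 8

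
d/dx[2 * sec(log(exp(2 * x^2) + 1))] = 8*x*exp(2*x^2)*tan(log(exp(2*x^2) + 1))*sec(log(exp(2*x^2) + 1))/(exp(2*x^2) + 1)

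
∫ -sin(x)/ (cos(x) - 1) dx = log(1 - cos(x)) + C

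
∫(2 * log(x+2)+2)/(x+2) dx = (log(x + 2) + 1)^2 + C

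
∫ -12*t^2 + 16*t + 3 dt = -4*t^3 + 8*t^2 + 3*t + C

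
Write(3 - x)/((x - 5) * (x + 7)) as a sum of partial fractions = -5/(6*(x + 7)) - 1/(6*(x - 5))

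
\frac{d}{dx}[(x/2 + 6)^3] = 3*x^2/8 + 9*x + 54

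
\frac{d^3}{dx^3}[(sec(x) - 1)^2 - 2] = 2*(1 - 4/cos(x) - 6/cos(x)^2 + 12/cos(x)^3)*sin(x)/cos(x)^2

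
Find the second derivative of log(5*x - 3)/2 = -25/(50*x^2 - 60*x + 18)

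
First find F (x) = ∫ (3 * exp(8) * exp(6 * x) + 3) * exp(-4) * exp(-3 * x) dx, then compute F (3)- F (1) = -exp(7) - exp(-13) + exp(-7) + exp(13)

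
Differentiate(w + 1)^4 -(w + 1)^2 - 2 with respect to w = 4*w^3 + 12*w^2 + 10*w + 2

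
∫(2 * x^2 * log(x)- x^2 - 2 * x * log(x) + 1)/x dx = (x - 1)^2*(log(x) - 1) + C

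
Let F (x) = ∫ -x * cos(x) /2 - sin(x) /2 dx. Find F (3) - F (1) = -3*sin(3)/2 + sin(1)/2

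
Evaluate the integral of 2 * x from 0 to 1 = 1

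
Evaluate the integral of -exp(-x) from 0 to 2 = -1 + exp(-2)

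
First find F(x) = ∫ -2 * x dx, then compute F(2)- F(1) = -3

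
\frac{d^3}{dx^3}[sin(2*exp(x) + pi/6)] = 2*(-4*exp(2*x)*cos(2*exp(x) + pi/6) - 6*exp(x)*sin(2*exp(x) + pi/6) + cos(2*exp(x) + pi/6))*exp(x)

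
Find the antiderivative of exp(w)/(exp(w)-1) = log(exp(w) - 1) + C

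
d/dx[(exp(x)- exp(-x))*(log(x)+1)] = (x*exp(2*x)*log(x) + x*exp(2*x) + x*log(x) + x + exp(2*x) - 1)*exp(-x)/x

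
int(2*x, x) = x^2 + C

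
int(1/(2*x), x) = log(2*x)/2 + C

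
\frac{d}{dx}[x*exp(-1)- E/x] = (x^2 + exp(2))*exp(-1)/x^2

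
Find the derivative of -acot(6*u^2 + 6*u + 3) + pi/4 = (6*u + 3)/(18*u^4 + 36*u^3 + 36*u^2 + 18*u + 5)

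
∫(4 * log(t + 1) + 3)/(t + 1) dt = (2*log(t + 1) + 3)*log(t + 1) + C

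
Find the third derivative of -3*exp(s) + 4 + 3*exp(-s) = (-3*exp(2*s) - 3)*exp(-s)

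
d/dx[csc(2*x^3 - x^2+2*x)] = 4*(-3*x^2 + x - 1)*cos(x*(2*x^2 - x + 2))/(1 - cos(2*x*(2*x^2 - x + 2)))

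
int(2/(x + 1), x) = log(3*(x + 1)^2) + C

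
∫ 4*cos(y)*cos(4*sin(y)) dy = sin(4*sin(y)) + C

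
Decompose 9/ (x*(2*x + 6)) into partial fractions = -3/(2*(x + 3)) + 3/(2*x)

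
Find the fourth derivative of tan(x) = 24*tan(x)^5 + 40*tan(x)^3 + 16*tan(x)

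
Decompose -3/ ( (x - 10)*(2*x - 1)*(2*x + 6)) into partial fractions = 6/(133*(2*x - 1)) - 3/(182*(x + 3)) - 3/(494*(x - 10))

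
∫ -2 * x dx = -x^2 + C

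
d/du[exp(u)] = exp(u)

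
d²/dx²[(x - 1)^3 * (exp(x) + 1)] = x^3*exp(x) + 3*x^2*exp(x) - 3*x*exp(x) + 6*x - exp(x) - 6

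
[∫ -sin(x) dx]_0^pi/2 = -1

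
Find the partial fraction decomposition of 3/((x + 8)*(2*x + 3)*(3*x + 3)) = -4/(13*(2*x + 3)) + 1/(91*(x + 8)) + 1/(7*(x + 1))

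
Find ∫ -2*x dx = -x^2 + C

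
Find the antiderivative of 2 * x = x^2 + C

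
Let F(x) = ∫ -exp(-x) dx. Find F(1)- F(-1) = -E + exp(-1)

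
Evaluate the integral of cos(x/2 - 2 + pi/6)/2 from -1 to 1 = cos(pi/3 + 3/2) - cos(pi/3 + 5/2)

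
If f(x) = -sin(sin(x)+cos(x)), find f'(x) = -sqrt(2)*cos(sqrt(2)*sin(x + pi/4))*cos(x + pi/4)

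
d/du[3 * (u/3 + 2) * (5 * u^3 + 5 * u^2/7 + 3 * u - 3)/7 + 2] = 20*u^3/7 + 645*u^2/49 + 102*u/49 + 15/7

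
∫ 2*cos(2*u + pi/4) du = sin(2*u + pi/4) + C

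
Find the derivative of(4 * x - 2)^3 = 192*x^2 - 192*x + 48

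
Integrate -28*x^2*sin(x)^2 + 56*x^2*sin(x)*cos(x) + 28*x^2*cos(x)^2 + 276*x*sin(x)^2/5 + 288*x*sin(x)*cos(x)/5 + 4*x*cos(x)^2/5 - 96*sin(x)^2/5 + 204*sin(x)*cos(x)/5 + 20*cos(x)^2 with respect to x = -sqrt(2)*(2*cos(2*x + pi/4) - sqrt(2))*(35*x^2 + x + 25)/5 + C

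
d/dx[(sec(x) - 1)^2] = 2*(-1 + 1/cos(x))*sin(x)/cos(x)^2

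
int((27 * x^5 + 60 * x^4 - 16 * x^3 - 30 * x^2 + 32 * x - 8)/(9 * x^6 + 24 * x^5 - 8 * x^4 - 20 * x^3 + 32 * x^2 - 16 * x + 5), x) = log((3*x^3 + 4*x^2 - 4*x + 2)^2 + 1)/2 + C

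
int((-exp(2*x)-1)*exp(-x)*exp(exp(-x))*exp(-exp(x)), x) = exp(-2*sinh(x)) + C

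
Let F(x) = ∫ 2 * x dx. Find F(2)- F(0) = 4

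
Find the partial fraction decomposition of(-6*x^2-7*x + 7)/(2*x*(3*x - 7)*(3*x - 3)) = -9/(4*(3*x - 7)) + 1/(4*(x - 1)) + 1/(6*x)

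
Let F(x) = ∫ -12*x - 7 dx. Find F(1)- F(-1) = -14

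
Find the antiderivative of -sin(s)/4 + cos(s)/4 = sqrt(2)*sin(s + pi/4)/4 + C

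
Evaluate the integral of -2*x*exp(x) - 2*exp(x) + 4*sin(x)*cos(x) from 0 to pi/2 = -pi*exp(pi/2) + 2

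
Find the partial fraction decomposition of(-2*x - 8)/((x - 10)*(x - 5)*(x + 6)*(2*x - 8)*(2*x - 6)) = 1/(15840*(x + 6)) + 1/(36*(x - 3)) - 1/(15*(x - 4)) + 9/(220*(x - 5)) - 1/(480*(x - 10))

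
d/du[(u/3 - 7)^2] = 2*u/9 - 14/3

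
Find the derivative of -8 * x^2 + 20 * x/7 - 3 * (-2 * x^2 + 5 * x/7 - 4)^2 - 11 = -48*x^3 + 180*x^2/7 - 5638*x/49 + 20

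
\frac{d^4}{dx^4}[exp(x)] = exp(x)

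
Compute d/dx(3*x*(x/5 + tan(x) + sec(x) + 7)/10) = 3*x*tan(x)^2/10 + 3*x*tan(x)*sec(x)/10 + 21*x/50 + 3*tan(x)/10 + 3*sec(x)/10 + 21/10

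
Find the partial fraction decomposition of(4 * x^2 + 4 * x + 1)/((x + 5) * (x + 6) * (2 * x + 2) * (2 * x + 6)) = -121/(60*(x + 6)) + 81/(32*(x + 5)) - 25/(48*(x + 3)) + 1/(160*(x + 1))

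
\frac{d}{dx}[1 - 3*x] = -3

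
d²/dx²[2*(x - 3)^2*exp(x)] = 2*x^2*exp(x) - 4*x*exp(x) - 2*exp(x)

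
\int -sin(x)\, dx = cos(x) + C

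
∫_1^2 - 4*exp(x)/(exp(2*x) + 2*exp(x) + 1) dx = -4*exp(2)/(1 + exp(2)) + 4*E/(1 + E)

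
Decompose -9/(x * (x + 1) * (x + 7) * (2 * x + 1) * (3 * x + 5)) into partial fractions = 729/(1120*(3*x + 5)) + 144/(91*(2*x + 1)) - 3/(2912*(x + 7)) - 3/(4*(x + 1)) - 9/(35*x)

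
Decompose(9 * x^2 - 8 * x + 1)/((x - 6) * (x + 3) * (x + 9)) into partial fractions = 401/(45*(x + 9)) - 53/(27*(x + 3)) + 277/(135*(x - 6))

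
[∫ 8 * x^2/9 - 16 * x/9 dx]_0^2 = -32/27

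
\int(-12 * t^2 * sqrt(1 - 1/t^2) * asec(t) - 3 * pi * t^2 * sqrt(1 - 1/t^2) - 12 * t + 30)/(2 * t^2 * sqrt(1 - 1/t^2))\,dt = -3*(2*t - 5)*(4*asec(t) + pi)/4 + C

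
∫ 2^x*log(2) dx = 2^x + C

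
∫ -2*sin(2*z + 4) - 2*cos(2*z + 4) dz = -sin(2*z + 4) + cos(2*z + 4) + C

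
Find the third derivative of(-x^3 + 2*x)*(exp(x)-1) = -x^3*exp(x) - 9*x^2*exp(x) - 16*x*exp(x) + 6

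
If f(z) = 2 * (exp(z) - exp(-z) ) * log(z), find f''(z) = (2*z^2*exp(2*z)*log(z) - 2*z^2*log(z) + 4*z*exp(2*z) + 4*z - 2*exp(2*z) + 2)*exp(-z)/z^2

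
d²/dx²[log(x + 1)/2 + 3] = -1/(2*x^2 + 4*x + 2)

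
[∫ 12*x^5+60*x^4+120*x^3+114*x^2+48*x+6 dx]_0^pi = -2*(1 + pi)^3 + 2*(1 + pi)^6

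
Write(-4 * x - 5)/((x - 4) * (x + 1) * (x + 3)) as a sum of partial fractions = 1/(2*(x + 3)) + 1/(10*(x + 1)) - 3/(5*(x - 4))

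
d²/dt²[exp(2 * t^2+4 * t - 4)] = 16*t^2*exp(2*t^2 + 4*t - 4) + 32*t*exp(2*t^2 + 4*t - 4) + 20*exp(2*t^2 + 4*t - 4)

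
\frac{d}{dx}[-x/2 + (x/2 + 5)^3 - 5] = 3*x^2/8 + 15*x/2 + 37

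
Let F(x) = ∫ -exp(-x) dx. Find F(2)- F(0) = -1 + exp(-2)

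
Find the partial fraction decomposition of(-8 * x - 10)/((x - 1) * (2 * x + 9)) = -52/(11*(2*x + 9)) - 18/(11*(x - 1))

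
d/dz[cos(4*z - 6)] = -4*sin(4*z - 6)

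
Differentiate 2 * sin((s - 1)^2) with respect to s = 4*(s - 1)*cos(s^2 - 2*s + 1)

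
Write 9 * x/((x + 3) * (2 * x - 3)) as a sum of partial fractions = 3/(2*x - 3) + 3/(x + 3)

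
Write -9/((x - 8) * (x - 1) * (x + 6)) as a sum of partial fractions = -9/(98*(x + 6)) + 9/(49*(x - 1)) - 9/(98*(x - 8))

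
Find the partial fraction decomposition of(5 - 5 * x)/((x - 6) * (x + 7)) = -40/(13*(x + 7)) - 25/(13*(x - 6))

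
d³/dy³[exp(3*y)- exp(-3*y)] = (27*exp(6*y) + 27)*exp(-3*y)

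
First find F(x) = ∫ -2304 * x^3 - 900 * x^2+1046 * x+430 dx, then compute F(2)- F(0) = -8664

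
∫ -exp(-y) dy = exp(-y) + C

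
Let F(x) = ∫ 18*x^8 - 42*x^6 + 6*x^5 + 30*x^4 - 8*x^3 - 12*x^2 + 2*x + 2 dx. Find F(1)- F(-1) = 0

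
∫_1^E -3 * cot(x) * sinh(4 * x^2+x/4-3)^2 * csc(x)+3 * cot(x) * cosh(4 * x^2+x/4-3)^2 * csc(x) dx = -3*csc(E) + 3*csc(1)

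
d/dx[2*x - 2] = 2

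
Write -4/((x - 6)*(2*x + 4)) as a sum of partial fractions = 1/(4*(x + 2)) - 1/(4*(x - 6))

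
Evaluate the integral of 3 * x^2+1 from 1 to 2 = 8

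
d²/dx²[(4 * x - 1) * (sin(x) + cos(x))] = -4*x*sin(x) - 4*x*cos(x) - 7*sin(x) + 9*cos(x)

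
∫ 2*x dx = x^2 + C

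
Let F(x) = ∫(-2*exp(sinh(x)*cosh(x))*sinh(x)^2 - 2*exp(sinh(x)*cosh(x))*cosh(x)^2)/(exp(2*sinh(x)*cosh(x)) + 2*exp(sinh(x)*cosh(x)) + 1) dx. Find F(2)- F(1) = -2*exp(sinh(4)/2)/(1 + exp(sinh(4)/2)) + 2*exp(sinh(2)/2)/(1 + exp(sinh(2)/2))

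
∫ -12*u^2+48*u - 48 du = -4*u^3 + 24*u^2 - 48*u + C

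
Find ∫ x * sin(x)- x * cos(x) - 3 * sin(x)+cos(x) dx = -sqrt(2)*(x - 2)*sin(x + pi/4) + C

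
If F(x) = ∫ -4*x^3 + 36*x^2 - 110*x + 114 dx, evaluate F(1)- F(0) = 70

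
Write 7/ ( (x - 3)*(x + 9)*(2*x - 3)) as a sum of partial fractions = -4/(9*(2*x - 3)) + 1/(36*(x + 9)) + 7/(36*(x - 3))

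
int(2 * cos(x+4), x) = 2*sin(x + 4) + C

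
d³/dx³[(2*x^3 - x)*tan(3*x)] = 324*x^3*tan(3*x)^4 + 432*x^3*tan(3*x)^2 + 108*x^3 + 324*x^2*tan(3*x)^3 + 324*x^2*tan(3*x) - 162*x*tan(3*x)^4 - 108*x*tan(3*x)^2 + 54*x - 54*tan(3*x)^3 - 42*tan(3*x)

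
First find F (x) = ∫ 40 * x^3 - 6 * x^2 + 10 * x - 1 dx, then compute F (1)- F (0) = 12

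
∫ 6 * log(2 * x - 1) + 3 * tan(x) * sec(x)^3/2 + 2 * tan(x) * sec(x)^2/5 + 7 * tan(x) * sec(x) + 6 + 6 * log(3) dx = 3*(2*x - 1)*log(6*x - 3) + sec(x)^3/2 + sec(x)^2/5 + 7*sec(x) + C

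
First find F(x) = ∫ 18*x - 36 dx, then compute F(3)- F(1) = 0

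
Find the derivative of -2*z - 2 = -2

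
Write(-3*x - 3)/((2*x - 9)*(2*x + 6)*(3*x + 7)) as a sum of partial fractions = -9/(41*(3*x + 7)) - 11/(205*(2*x - 9)) + 1/(10*(x + 3))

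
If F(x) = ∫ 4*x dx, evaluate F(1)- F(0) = 2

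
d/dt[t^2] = 2*t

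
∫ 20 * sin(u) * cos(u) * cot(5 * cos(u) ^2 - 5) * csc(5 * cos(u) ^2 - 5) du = -2*csc(5*sin(u)^2) + C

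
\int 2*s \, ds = s^2 + C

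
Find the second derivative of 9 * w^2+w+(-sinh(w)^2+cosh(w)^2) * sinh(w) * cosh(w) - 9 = 2*sinh(2*w) + 18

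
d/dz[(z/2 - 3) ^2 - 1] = z/2 - 3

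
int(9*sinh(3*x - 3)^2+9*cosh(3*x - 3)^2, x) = 3*sinh(6*x - 6)/2 + C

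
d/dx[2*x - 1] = 2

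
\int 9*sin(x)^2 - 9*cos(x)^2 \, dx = -9*sin(2*x)/2 + C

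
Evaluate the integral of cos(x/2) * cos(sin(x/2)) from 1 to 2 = -2*sin(sin(1/2)) + 2*sin(sin(1))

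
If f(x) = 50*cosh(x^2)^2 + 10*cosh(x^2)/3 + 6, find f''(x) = 40*x^2*cosh(x^2)/3 + 400*x^2*cosh(2*x^2) + 20*sinh(x^2)/3 + 100*sinh(2*x^2)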